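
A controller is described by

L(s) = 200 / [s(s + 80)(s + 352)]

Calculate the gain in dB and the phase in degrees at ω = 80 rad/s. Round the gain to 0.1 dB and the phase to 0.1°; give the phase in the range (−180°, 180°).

At s = jω = j80:
pole (s+80): 80 + j80 → |·| = √(80²+80²) = √12800 ≈ 113.14, ∠ = arctan(80/80) ≈ 45.00°
pole (s+352): 352 + j80 → |·| = √(352²+80²) = √130304 ≈ 360.98, ∠ = arctan(80/352) ≈ 12.80°
pole at origin: |s| = 80, ∠ = 90.00° (in denominator)
|L| = 200 / 3.2673e+06 ≈ 6.1213e-05
Gain = 20 log₁₀(6.1213e-05) ≈ -84.26 dB
∠L = 0.00° − 147.80° = -147.80°

-84.3 dB, -147.8°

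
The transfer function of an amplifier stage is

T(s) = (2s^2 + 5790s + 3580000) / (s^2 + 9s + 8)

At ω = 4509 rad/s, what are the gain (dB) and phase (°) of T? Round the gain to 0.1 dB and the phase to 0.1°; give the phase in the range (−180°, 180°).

7.0 dB, -35.0°

Substitute s = j4509:
Numerator: 2(j4509)^2 + 5790(j4509) + 3580000 = -37082162 + j26107110
Denominator: (j4509)^2 + 9(j4509) + 8 = -20331073 + j40581
|N| = √(37082162² + 26107110²) ≈ 4.5351e+07, ∠N ≈ 144.85°
|D| = √(20331073² + 40581²) ≈ 2.0331e+07, ∠D ≈ 179.89°
|T| = 4.5351e+07 / 2.0331e+07 ≈ 2.2306
Gain = 20 log₁₀(2.2306) ≈ 6.97 dB
∠T = 144.85° − 179.89° = -35.04°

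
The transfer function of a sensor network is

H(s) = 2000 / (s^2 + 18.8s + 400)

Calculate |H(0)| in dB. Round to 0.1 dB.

14.0 dB

H(0) = 2000 / 400 = 5
20 log₁₀(5) ≈ 13.98 dB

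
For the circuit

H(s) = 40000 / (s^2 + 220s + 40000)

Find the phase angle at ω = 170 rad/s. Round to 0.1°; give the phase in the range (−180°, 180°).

-73.5°

At s = jω = j170:
quadratic: (j170)² + 220·j170 + 40000 = 11100 + j37400 → |·| ≈ 39012, ∠ ≈ 73.47°
∠H = 0.00° − 73.47° = -73.47°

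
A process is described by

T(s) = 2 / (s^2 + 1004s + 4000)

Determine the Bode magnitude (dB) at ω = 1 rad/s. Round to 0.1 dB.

-66.3 dB

Substitute s = j1:
Numerator: 2 = 2 + j0
Denominator: (j1)^2 + 1004(j1) + 4000 = 3999 + j1004
|N| = √(2² + 0²) ≈ 2, ∠N ≈ 0.00°
|D| = √(3999² + 1004²) ≈ 4123.1, ∠D ≈ 14.09°
|T| = 2 / 4123.1 ≈ 0.00048507
Gain = 20 log₁₀(0.00048507) ≈ -66.28 dB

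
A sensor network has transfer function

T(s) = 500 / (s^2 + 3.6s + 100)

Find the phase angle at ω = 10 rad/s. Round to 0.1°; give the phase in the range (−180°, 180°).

-90.0°

At s = jω = j10:
quadratic: (j10)² + 3.6·j10 + 100 = 0 + j36 → |·| ≈ 36, ∠ ≈ 90.00°
∠T = 0.00° − 90.00° = -90.00°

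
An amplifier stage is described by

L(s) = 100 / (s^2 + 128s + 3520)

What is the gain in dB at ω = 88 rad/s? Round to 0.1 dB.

Substitute s = j88:
Numerator: 100 = 100 + j0
Denominator: (j88)^2 + 128(j88) + 3520 = -4224 + j11264
|N| = √(100² + 0²) ≈ 100, ∠N ≈ 0.00°
|D| = √(4224² + 11264²) ≈ 12030, ∠D ≈ 110.56°
|L| = 100 / 12030 ≈ 0.0083126
Gain = 20 log₁₀(0.0083126) ≈ -41.61 dB

-41.6 dB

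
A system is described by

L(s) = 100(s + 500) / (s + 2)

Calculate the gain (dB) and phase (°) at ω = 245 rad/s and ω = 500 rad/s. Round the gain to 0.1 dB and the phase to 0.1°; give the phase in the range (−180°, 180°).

ω = 245: 47.1 dB, -63.4°; ω = 500: 43.0 dB, -44.8°

At s = jω = j245:
zero (s+500): 500 + j245 → |·| = √(500²+245²) = √310025 ≈ 556.8, ∠ = arctan(245/500) ≈ 26.10°
pole (s+2): 2 + j245 → |·| = √(2²+245²) = √60029 ≈ 245.01, ∠ = arctan(245/2) ≈ 89.53°
|L| = 100 · 556.8 / 245.01 ≈ 227.26
Gain = 20 log₁₀(227.26) ≈ 47.13 dB
∠L = 26.10° − 89.53° = -63.43°

At s = jω = j500:
zero (s+500): 500 + j500 → |·| = √(500²+500²) = √500000 ≈ 707.11, ∠ = arctan(500/500) ≈ 45.00°
pole (s+2): 2 + j500 → |·| = √(2²+500²) = √250004 ≈ 500, ∠ = arctan(500/2) ≈ 89.77°
|L| = 100 · 707.11 / 500 ≈ 141.42
Gain = 20 log₁₀(141.42) ≈ 43.01 dB
∠L = 45.00° − 89.77° = -44.77°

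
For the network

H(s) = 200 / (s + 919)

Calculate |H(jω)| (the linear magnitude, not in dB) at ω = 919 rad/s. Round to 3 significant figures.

At s = jω = j919:
pole (s+919): 919 + j919 → |·| = √(919²+919²) = √1689122 ≈ 1299.7, ∠ = arctan(919/919) ≈ 45.00°
|H| = 200 / 1299.7 ≈ 0.15388

0.154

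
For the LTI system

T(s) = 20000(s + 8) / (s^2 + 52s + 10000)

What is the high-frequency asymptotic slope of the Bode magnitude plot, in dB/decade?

Each pole contributes −20 dB/decade at high frequency; each zero contributes +20 dB/decade.
Net: 1 zero(s) − 2 pole(s) → -20 dB/decade.

-20 dB/decade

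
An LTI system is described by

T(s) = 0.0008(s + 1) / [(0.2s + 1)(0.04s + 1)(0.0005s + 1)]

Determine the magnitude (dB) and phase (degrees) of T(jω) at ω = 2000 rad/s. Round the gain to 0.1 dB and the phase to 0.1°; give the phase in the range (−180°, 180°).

At ω = 2000 rad/s:
zero (1 + j2000·1) = 1 + j2000 → |·| ≈ 2000, ∠ ≈ 89.97°
pole (1 + j2000·0.2) = 1 + j400 → |·| ≈ 400, ∠ ≈ 89.86°
pole (1 + j2000·0.04) = 1 + j80 → |·| ≈ 80.006, ∠ ≈ 89.28°
pole (1 + j2000·0.0005) = 1 + j1 → |·| ≈ 1.4142, ∠ ≈ 45.00°
|T| = 0.0008 · 2000 / (400 · 80.006 · 1.4142) ≈ 3.5353e-05
Gain = 20 log₁₀(3.5353e-05) ≈ -89.03 dB
∠T = (89.97°) − (89.86° + 89.28° + 45.00°) = -134.17°

-89.0 dB, -134.2°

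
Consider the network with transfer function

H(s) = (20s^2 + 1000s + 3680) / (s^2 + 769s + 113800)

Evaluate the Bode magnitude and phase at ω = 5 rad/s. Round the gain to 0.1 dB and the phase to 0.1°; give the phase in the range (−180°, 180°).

-25.7 dB, 55.6°

Substitute s = j5:
Numerator: 20(j5)^2 + 1000(j5) + 3680 = 3180 + j5000
Denominator: (j5)^2 + 769(j5) + 113800 = 113775 + j3845
|N| = √(3180² + 5000²) ≈ 5925.6, ∠N ≈ 57.54°
|D| = √(113775² + 3845²) ≈ 1.1384e+05, ∠D ≈ 1.94°
|H| = 5925.6 / 1.1384e+05 ≈ 0.052052
Gain = 20 log₁₀(0.052052) ≈ -25.67 dB
∠H = 57.54° − 1.94° = 55.60°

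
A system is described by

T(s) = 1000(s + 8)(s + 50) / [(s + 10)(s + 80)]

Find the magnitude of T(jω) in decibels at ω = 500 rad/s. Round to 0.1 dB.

59.9 dB

At s = jω = j500:
zero (s+8): 8 + j500 → |·| = √(8²+500²) = √250064 ≈ 500.06, ∠ = arctan(500/8) ≈ 89.08°
zero (s+50): 50 + j500 → |·| = √(50²+500²) = √252500 ≈ 502.49, ∠ = arctan(500/50) ≈ 84.29°
pole (s+10): 10 + j500 → |·| = √(10²+500²) = √250100 ≈ 500.1, ∠ = arctan(500/10) ≈ 88.85°
pole (s+80): 80 + j500 → |·| = √(80²+500²) = √256400 ≈ 506.36, ∠ = arctan(500/80) ≈ 80.91°
|T| = 1000 · 2.5128e+05 / 2.5323e+05 ≈ 992.3
Gain = 20 log₁₀(992.3) ≈ 59.93 dB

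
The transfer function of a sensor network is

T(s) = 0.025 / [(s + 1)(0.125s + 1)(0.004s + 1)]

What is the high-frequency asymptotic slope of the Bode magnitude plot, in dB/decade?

Each pole contributes −20 dB/decade at high frequency; each zero contributes +20 dB/decade.
Net: 0 zero(s) − 3 pole(s) → -60 dB/decade.

-60 dB/decade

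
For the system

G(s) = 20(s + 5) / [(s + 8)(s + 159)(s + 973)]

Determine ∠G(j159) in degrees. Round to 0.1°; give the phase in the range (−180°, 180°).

-53.2°

At s = jω = j159:
zero (s+5): 5 + j159 → |·| = √(5²+159²) = √25306 ≈ 159.08, ∠ = arctan(159/5) ≈ 88.20°
pole (s+8): 8 + j159 → |·| = √(8²+159²) = √25345 ≈ 159.2, ∠ = arctan(159/8) ≈ 87.12°
pole (s+159): 159 + j159 → |·| = √(159²+159²) = √50562 ≈ 224.86, ∠ = arctan(159/159) ≈ 45.00°
pole (s+973): 973 + j159 → |·| = √(973²+159²) = √972010 ≈ 985.91, ∠ = arctan(159/973) ≈ 9.28°
∠G = 88.20° − 141.40° = -53.20°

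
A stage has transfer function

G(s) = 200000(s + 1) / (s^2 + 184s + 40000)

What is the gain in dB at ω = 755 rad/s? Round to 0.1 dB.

At s = jω = j755:
zero (s+1): 1 + j755 → |·| = √(1²+755²) = √570026 ≈ 755, ∠ = arctan(755/1) ≈ 89.92°
quadratic: (j755)² + 184·j755 + 40000 = -530025 + j138920 → |·| ≈ 5.4793e+05, ∠ ≈ 165.31°
|G| = 200000 · 755 / 5.4793e+05 ≈ 275.58
Gain = 20 log₁₀(275.58) ≈ 48.80 dB

48.8 dB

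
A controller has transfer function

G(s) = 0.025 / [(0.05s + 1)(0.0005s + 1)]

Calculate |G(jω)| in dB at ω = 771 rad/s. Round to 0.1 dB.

At ω = 771 rad/s:
pole (1 + j771·0.05) = 1 + j38.55 → |·| ≈ 38.563, ∠ ≈ 88.51°
pole (1 + j771·0.0005) = 1 + j0.3855 → |·| ≈ 1.0717, ∠ ≈ 21.08°
|G| = 0.025 · 1 / (38.563 · 1.0717) ≈ 0.00060492
Gain = 20 log₁₀(0.00060492) ≈ -64.37 dB

-64.4 dB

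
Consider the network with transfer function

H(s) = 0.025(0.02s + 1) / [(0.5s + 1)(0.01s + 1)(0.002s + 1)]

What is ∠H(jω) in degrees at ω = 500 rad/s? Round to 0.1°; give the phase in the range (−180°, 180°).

At ω = 500 rad/s:
zero (1 + j500·0.02) = 1 + j10 → |·| ≈ 10.05, ∠ ≈ 84.29°
pole (1 + j500·0.5) = 1 + j250 → |·| ≈ 250, ∠ ≈ 89.77°
pole (1 + j500·0.01) = 1 + j5 → |·| ≈ 5.099, ∠ ≈ 78.69°
pole (1 + j500·0.002) = 1 + j1 → |·| ≈ 1.4142, ∠ ≈ 45.00°
∠H = (84.29°) − (89.77° + 78.69° + 45.00°) = -129.17°

-129.2°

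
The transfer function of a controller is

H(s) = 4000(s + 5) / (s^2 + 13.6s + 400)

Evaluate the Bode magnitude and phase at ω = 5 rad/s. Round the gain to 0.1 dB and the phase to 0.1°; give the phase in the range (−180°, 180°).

At s = jω = j5:
zero (s+5): 5 + j5 → |·| = √(5²+5²) = √50 ≈ 7.0711, ∠ = arctan(5/5) ≈ 45.00°
quadratic: (j5)² + 13.6·j5 + 400 = 375 + j68 → |·| ≈ 381.12, ∠ ≈ 10.28°
|H| = 4000 · 7.0711 / 381.12 ≈ 74.214
Gain = 20 log₁₀(74.214) ≈ 37.41 dB
∠H = 45.00° − 10.28° = 34.72°

37.4 dB, 34.7°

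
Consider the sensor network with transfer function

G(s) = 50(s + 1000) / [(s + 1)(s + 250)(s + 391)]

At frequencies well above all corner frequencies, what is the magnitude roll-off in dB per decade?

-40 dB/decade

Each pole contributes −20 dB/decade at high frequency; each zero contributes +20 dB/decade.
Net: 1 zero(s) − 3 pole(s) → -40 dB/decade.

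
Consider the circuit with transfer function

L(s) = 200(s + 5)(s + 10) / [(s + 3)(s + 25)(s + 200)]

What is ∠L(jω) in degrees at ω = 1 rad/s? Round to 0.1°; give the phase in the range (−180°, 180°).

-4.0°

At s = jω = j1:
zero (s+5): 5 + j1 → |·| = √(5²+1²) = √26 ≈ 5.099, ∠ = arctan(1/5) ≈ 11.31°
zero (s+10): 10 + j1 → |·| = √(10²+1²) = √101 ≈ 10.05, ∠ = arctan(1/10) ≈ 5.71°
pole (s+3): 3 + j1 → |·| = √(3²+1²) = √10 ≈ 3.1623, ∠ = arctan(1/3) ≈ 18.43°
pole (s+25): 25 + j1 → |·| = √(25²+1²) = √626 ≈ 25.02, ∠ = arctan(1/25) ≈ 2.29°
pole (s+200): 200 + j1 → |·| = √(200²+1²) = √40001 ≈ 200, ∠ = arctan(1/200) ≈ 0.29°
∠L = 17.02° − 21.01° = -3.99°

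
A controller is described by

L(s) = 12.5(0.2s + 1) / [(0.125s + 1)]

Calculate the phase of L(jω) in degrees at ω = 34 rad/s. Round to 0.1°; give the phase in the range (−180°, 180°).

4.9°

At ω = 34 rad/s:
zero (1 + j34·0.2) = 1 + j6.8 → |·| ≈ 6.8731, ∠ ≈ 81.63°
pole (1 + j34·0.125) = 1 + j4.25 → |·| ≈ 4.3661, ∠ ≈ 76.76°
∠L = (81.63°) − (76.76°) = 4.87°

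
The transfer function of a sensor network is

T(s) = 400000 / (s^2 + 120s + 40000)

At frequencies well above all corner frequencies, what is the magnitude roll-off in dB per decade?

Each pole contributes −20 dB/decade at high frequency; each zero contributes +20 dB/decade.
Net: 0 zero(s) − 2 pole(s) → -40 dB/decade.

-40 dB/decade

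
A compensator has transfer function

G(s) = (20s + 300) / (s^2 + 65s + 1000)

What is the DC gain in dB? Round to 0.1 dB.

-10.5 dB

G(0) = 300 / 1000 = 0.3
20 log₁₀(0.3) ≈ -10.46 dB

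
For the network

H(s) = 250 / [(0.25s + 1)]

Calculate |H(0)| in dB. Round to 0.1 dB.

H(0) = 250 · 1 / 1 = 250
20 log₁₀(250) ≈ 47.96 dB

48.0 dB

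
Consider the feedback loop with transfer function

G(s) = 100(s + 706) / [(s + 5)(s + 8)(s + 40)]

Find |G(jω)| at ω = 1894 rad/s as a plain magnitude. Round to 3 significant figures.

At s = jω = j1894:
zero (s+706): 706 + j1894 → |·| = √(706²+1894²) = √4085672 ≈ 2021.3, ∠ = arctan(1894/706) ≈ 69.56°
pole (s+5): 5 + j1894 → |·| = √(5²+1894²) = √3587261 ≈ 1894, ∠ = arctan(1894/5) ≈ 89.85°
pole (s+8): 8 + j1894 → |·| = √(8²+1894²) = √3587300 ≈ 1894, ∠ = arctan(1894/8) ≈ 89.76°
pole (s+40): 40 + j1894 → |·| = √(40²+1894²) = √3588836 ≈ 1894.4, ∠ = arctan(1894/40) ≈ 88.79°
|G| = 100 · 2021.3 / 6.7957e+09 ≈ 2.9744e-05

2.97e-05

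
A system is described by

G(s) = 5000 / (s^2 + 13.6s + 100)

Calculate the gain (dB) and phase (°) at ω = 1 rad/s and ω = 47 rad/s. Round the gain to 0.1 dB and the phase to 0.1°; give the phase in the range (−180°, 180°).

ω = 1: 34.0 dB, -7.8°; ω = 47: 7.1 dB, -163.1°

At s = jω = j1:
quadratic: (j1)² + 13.6·j1 + 100 = 99 + j13.6 → |·| ≈ 99.93, ∠ ≈ 7.82°
|G| = 5000 / 99.93 ≈ 50.035
Gain = 20 log₁₀(50.035) ≈ 33.99 dB
∠G = 0.00° − 7.82° = -7.82°

At s = jω = j47:
quadratic: (j47)² + 13.6·j47 + 100 = -2109 + j639.2 → |·| ≈ 2203.7, ∠ ≈ 163.14°
|G| = 5000 / 2203.7 ≈ 2.2689
Gain = 20 log₁₀(2.2689) ≈ 7.12 dB
∠G = 0.00° − 163.14° = -163.14°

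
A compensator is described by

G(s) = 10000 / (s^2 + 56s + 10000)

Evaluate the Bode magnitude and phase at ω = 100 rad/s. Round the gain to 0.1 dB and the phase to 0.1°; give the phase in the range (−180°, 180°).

At s = jω = j100:
quadratic: (j100)² + 56·j100 + 10000 = 0 + j5600 → |·| ≈ 5600, ∠ ≈ 90.00°
|G| = 10000 / 5600 ≈ 1.7857
Gain = 20 log₁₀(1.7857) ≈ 5.04 dB
∠G = 0.00° − 90.00° = -90.00°

5.0 dB, -90.0°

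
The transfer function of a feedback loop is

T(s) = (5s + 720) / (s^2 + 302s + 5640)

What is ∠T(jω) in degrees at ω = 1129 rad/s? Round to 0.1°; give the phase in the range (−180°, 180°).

-82.2°

Substitute s = j1129:
Numerator: 5(j1129) + 720 = 720 + j5645
Denominator: (j1129)^2 + 302(j1129) + 5640 = -1269001 + j340958
|N| = √(720² + 5645²) ≈ 5690.7, ∠N ≈ 82.73°
|D| = √(1269001² + 340958²) ≈ 1.314e+06, ∠D ≈ 164.96°
∠T = 82.73° − 164.96° = -82.23°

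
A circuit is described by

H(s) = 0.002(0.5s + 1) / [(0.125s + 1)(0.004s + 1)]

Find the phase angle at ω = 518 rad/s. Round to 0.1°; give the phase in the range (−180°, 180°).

At ω = 518 rad/s:
zero (1 + j518·0.5) = 1 + j259 → |·| ≈ 259, ∠ ≈ 89.78°
pole (1 + j518·0.125) = 1 + j64.75 → |·| ≈ 64.758, ∠ ≈ 89.12°
pole (1 + j518·0.004) = 1 + j2.072 → |·| ≈ 2.3007, ∠ ≈ 64.24°
∠H = (89.78°) − (89.12° + 64.24°) = -63.58°

-63.6°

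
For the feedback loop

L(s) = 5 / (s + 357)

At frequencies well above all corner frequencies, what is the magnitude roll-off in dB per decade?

-20 dB/decade

Each pole contributes −20 dB/decade at high frequency; each zero contributes +20 dB/decade.
Net: 0 zero(s) − 1 pole(s) → -20 dB/decade.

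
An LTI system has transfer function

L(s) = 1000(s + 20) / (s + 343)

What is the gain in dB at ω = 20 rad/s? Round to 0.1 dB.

38.3 dB

At s = jω = j20:
zero (s+20): 20 + j20 → |·| = √(20²+20²) = √800 ≈ 28.284, ∠ = arctan(20/20) ≈ 45.00°
pole (s+343): 343 + j20 → |·| = √(343²+20²) = √118049 ≈ 343.58, ∠ = arctan(20/343) ≈ 3.34°
|L| = 1000 · 28.284 / 343.58 ≈ 82.321
Gain = 20 log₁₀(82.321) ≈ 38.31 dB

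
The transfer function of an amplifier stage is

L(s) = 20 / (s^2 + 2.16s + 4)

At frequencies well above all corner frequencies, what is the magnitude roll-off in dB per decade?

-40 dB/decade

Each pole contributes −20 dB/decade at high frequency; each zero contributes +20 dB/decade.
Net: 0 zero(s) − 2 pole(s) → -40 dB/decade.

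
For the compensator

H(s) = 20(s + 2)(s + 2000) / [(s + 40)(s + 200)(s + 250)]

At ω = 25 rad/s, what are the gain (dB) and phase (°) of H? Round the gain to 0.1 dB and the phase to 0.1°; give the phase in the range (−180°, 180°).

-7.5 dB, 41.3°

At s = jω = j25:
zero (s+2): 2 + j25 → |·| = √(2²+25²) = √629 ≈ 25.08, ∠ = arctan(25/2) ≈ 85.43°
zero (s+2000): 2000 + j25 → |·| = √(2000²+25²) = √4000625 ≈ 2000.2, ∠ = arctan(25/2000) ≈ 0.72°
pole (s+40): 40 + j25 → |·| = √(40²+25²) = √2225 ≈ 47.17, ∠ = arctan(25/40) ≈ 32.01°
pole (s+200): 200 + j25 → |·| = √(200²+25²) = √40625 ≈ 201.56, ∠ = arctan(25/200) ≈ 7.13°
pole (s+250): 250 + j25 → |·| = √(250²+25²) = √63125 ≈ 251.25, ∠ = arctan(25/250) ≈ 5.71°
|H| = 20 · 50165 / 2.3888e+06 ≈ 0.42
Gain = 20 log₁₀(0.42) ≈ -7.54 dB
∠H = 86.15° − 44.85° = 41.30°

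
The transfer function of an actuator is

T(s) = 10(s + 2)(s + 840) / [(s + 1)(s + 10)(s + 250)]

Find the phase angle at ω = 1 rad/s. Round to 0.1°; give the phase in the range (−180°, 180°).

-24.3°

At s = jω = j1:
zero (s+2): 2 + j1 → |·| = √(2²+1²) = √5 ≈ 2.2361, ∠ = arctan(1/2) ≈ 26.57°
zero (s+840): 840 + j1 → |·| = √(840²+1²) = √705601 ≈ 840, ∠ = arctan(1/840) ≈ 0.07°
pole (s+1): 1 + j1 → |·| = √(1²+1²) = √2 ≈ 1.4142, ∠ = arctan(1/1) ≈ 45.00°
pole (s+10): 10 + j1 → |·| = √(10²+1²) = √101 ≈ 10.05, ∠ = arctan(1/10) ≈ 5.71°
pole (s+250): 250 + j1 → |·| = √(250²+1²) = √62501 ≈ 250, ∠ = arctan(1/250) ≈ 0.23°
∠T = 26.64° − 50.94° = -24.30°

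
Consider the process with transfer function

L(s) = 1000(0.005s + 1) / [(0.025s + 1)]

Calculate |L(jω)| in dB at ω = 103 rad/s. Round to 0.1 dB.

At ω = 103 rad/s:
zero (1 + j103·0.005) = 1 + j0.515 → |·| ≈ 1.1248, ∠ ≈ 27.25°
pole (1 + j103·0.025) = 1 + j2.575 → |·| ≈ 2.7624, ∠ ≈ 68.78°
|L| = 1000 · 1.1248 / (2.7624) ≈ 407.18
Gain = 20 log₁₀(407.18) ≈ 52.20 dB

52.2 dB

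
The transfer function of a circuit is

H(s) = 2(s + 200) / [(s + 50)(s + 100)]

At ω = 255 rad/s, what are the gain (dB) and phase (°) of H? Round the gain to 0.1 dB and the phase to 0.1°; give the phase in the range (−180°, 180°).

-40.8 dB, -95.6°

At s = jω = j255:
zero (s+200): 200 + j255 → |·| = √(200²+255²) = √105025 ≈ 324.08, ∠ = arctan(255/200) ≈ 51.89°
pole (s+50): 50 + j255 → |·| = √(50²+255²) = √67525 ≈ 259.86, ∠ = arctan(255/50) ≈ 78.91°
pole (s+100): 100 + j255 → |·| = √(100²+255²) = √75025 ≈ 273.91, ∠ = arctan(255/100) ≈ 68.59°
|H| = 2 · 324.08 / 71178 ≈ 0.0091062
Gain = 20 log₁₀(0.0091062) ≈ -40.81 dB
∠H = 51.89° − 147.50° = -95.61°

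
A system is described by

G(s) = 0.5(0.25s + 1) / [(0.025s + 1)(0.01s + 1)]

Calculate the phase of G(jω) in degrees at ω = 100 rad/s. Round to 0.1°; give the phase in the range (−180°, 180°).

-25.5°

At ω = 100 rad/s:
zero (1 + j100·0.25) = 1 + j25 → |·| ≈ 25.02, ∠ ≈ 87.71°
pole (1 + j100·0.025) = 1 + j2.5 → |·| ≈ 2.6926, ∠ ≈ 68.20°
pole (1 + j100·0.01) = 1 + j1 → |·| ≈ 1.4142, ∠ ≈ 45.00°
∠G = (87.71°) − (68.20° + 45.00°) = -25.49°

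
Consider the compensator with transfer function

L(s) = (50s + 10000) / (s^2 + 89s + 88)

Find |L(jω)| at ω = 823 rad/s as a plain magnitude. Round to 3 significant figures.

Substitute s = j823:
Numerator: 50(j823) + 10000 = 10000 + j41150
Denominator: (j823)^2 + 89(j823) + 88 = -677241 + j73247
|N| = √(10000² + 41150²) ≈ 42348, ∠N ≈ 76.34°
|D| = √(677241² + 73247²) ≈ 6.8119e+05, ∠D ≈ 173.83°
|L| = 42348 / 6.8119e+05 ≈ 0.062168

0.0622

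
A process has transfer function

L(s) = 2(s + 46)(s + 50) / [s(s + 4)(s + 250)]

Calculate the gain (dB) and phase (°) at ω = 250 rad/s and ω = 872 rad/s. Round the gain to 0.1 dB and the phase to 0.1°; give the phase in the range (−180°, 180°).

ω = 250: -44.6 dB, -65.8°; ω = 872: -53.1 dB, -80.0°

At s = jω = j250:
zero (s+46): 46 + j250 → |·| = √(46²+250²) = √64616 ≈ 254.2, ∠ = arctan(250/46) ≈ 79.57°
zero (s+50): 50 + j250 → |·| = √(50²+250²) = √65000 ≈ 254.95, ∠ = arctan(250/50) ≈ 78.69°
pole (s+4): 4 + j250 → |·| = √(4²+250²) = √62516 ≈ 250.03, ∠ = arctan(250/4) ≈ 89.08°
pole (s+250): 250 + j250 → |·| = √(250²+250²) = √125000 ≈ 353.55, ∠ = arctan(250/250) ≈ 45.00°
pole at origin: |s| = 250, ∠ = 90.00° (in denominator)
|L| = 2 · 64808 / 2.21e+07 ≈ 0.005865
Gain = 20 log₁₀(0.005865) ≈ -44.63 dB
∠L = 158.26° − 224.08° = -65.82°

At s = jω = j872:
zero (s+46): 46 + j872 → |·| = √(46²+872²) = √762500 ≈ 873.21, ∠ = arctan(872/46) ≈ 86.98°
zero (s+50): 50 + j872 → |·| = √(50²+872²) = √762884 ≈ 873.43, ∠ = arctan(872/50) ≈ 86.72°
pole (s+4): 4 + j872 → |·| = √(4²+872²) = √760400 ≈ 872.01, ∠ = arctan(872/4) ≈ 89.74°
pole (s+250): 250 + j872 → |·| = √(250²+872²) = √822884 ≈ 907.13, ∠ = arctan(872/250) ≈ 74.00°
pole at origin: |s| = 872, ∠ = 90.00° (in denominator)
|L| = 2 · 7.6269e+05 / 6.8978e+08 ≈ 0.0022114
Gain = 20 log₁₀(0.0022114) ≈ -53.11 dB
∠L = 173.70° − 253.74° = -80.04°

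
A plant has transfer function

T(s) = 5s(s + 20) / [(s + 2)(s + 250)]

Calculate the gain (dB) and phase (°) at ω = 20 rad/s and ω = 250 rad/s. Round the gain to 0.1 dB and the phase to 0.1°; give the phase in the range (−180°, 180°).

ω = 20: -5.0 dB, 46.1°; ω = 250: 11.0 dB, 40.9°

At s = jω = j20:
zero (s+20): 20 + j20 → |·| = √(20²+20²) = √800 ≈ 28.284, ∠ = arctan(20/20) ≈ 45.00°
zero at origin: s = j20 → |·| = 20, ∠ = 90.00°
pole (s+2): 2 + j20 → |·| = √(2²+20²) = √404 ≈ 20.1, ∠ = arctan(20/2) ≈ 84.29°
pole (s+250): 250 + j20 → |·| = √(250²+20²) = √62900 ≈ 250.8, ∠ = arctan(20/250) ≈ 4.57°
|T| = 5 · 565.68 / 5041.1 ≈ 0.56107
Gain = 20 log₁₀(0.56107) ≈ -5.02 dB
∠T = 135.00° − 88.86° = 46.14°

At s = jω = j250:
zero (s+20): 20 + j250 → |·| = √(20²+250²) = √62900 ≈ 250.8, ∠ = arctan(250/20) ≈ 85.43°
zero at origin: s = j250 → |·| = 250, ∠ = 90.00°
pole (s+2): 2 + j250 → |·| = √(2²+250²) = √62504 ≈ 250.01, ∠ = arctan(250/2) ≈ 89.54°
pole (s+250): 250 + j250 → |·| = √(250²+250²) = √125000 ≈ 353.55, ∠ = arctan(250/250) ≈ 45.00°
|T| = 5 · 62700 / 88391 ≈ 3.5467
Gain = 20 log₁₀(3.5467) ≈ 11.00 dB
∠T = 175.43° − 134.54° = 40.89°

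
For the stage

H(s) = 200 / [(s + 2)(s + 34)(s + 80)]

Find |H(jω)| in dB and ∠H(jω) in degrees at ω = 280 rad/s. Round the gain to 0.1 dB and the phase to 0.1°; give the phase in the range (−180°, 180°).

-101.2 dB, 113.3°

At s = jω = j280:
pole (s+2): 2 + j280 → |·| = √(2²+280²) = √78404 ≈ 280.01, ∠ = arctan(280/2) ≈ 89.59°
pole (s+34): 34 + j280 → |·| = √(34²+280²) = √79556 ≈ 282.06, ∠ = arctan(280/34) ≈ 83.08°
pole (s+80): 80 + j280 → |·| = √(80²+280²) = √84800 ≈ 291.2, ∠ = arctan(280/80) ≈ 74.05°
|H| = 200 / 2.2999e+07 ≈ 8.696e-06
Gain = 20 log₁₀(8.696e-06) ≈ -101.21 dB
∠H = 0.00° − 246.72° = -246.72° ≡ 113.28° (principal value)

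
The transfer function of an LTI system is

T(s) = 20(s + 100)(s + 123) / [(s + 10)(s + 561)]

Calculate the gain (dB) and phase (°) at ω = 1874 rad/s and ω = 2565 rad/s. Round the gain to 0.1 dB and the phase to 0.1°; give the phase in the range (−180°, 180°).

ω = 1874: 25.7 dB, 10.2°; ω = 2565: 25.8 dB, 7.6°

At s = jω = j1874:
zero (s+100): 100 + j1874 → |·| = √(100²+1874²) = √3521876 ≈ 1876.7, ∠ = arctan(1874/100) ≈ 86.95°
zero (s+123): 123 + j1874 → |·| = √(123²+1874²) = √3527005 ≈ 1878, ∠ = arctan(1874/123) ≈ 86.24°
pole (s+10): 10 + j1874 → |·| = √(10²+1874²) = √3511976 ≈ 1874, ∠ = arctan(1874/10) ≈ 89.69°
pole (s+561): 561 + j1874 → |·| = √(561²+1874²) = √3826597 ≈ 1956.2, ∠ = arctan(1874/561) ≈ 73.33°
|T| = 20 · 3.5244e+06 / 3.6659e+06 ≈ 19.228
Gain = 20 log₁₀(19.228) ≈ 25.68 dB
∠T = 173.19° − 163.02° = 10.17°

At s = jω = j2565:
zero (s+100): 100 + j2565 → |·| = √(100²+2565²) = √6589225 ≈ 2566.9, ∠ = arctan(2565/100) ≈ 87.77°
zero (s+123): 123 + j2565 → |·| = √(123²+2565²) = √6594354 ≈ 2567.9, ∠ = arctan(2565/123) ≈ 87.25°
pole (s+10): 10 + j2565 → |·| = √(10²+2565²) = √6579325 ≈ 2565, ∠ = arctan(2565/10) ≈ 89.78°
pole (s+561): 561 + j2565 → |·| = √(561²+2565²) = √6893946 ≈ 2625.6, ∠ = arctan(2565/561) ≈ 77.66°
|T| = 20 · 6.5915e+06 / 6.7347e+06 ≈ 19.575
Gain = 20 log₁₀(19.575) ≈ 25.83 dB
∠T = 175.02° − 167.44° = 7.58°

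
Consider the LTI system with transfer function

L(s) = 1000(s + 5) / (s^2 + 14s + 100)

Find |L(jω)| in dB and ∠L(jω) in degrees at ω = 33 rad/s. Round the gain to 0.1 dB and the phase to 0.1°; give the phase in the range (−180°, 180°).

29.7 dB, -73.6°

At s = jω = j33:
zero (s+5): 5 + j33 → |·| = √(5²+33²) = √1114 ≈ 33.377, ∠ = arctan(33/5) ≈ 81.38°
quadratic: (j33)² + 14·j33 + 100 = -989 + j462 → |·| ≈ 1091.6, ∠ ≈ 154.96°
|L| = 1000 · 33.377 / 1091.6 ≈ 30.576
Gain = 20 log₁₀(30.576) ≈ 29.71 dB
∠L = 81.38° − 154.96° = -73.58°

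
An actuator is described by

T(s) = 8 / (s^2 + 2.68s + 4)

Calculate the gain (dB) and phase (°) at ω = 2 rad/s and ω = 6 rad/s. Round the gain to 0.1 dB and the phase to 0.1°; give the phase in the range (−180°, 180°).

ω = 2: 3.5 dB, -90.0°; ω = 6: -13.0 dB, -153.3°

At s = jω = j2:
quadratic: (j2)² + 2.68·j2 + 4 = 0 + j5.36 → |·| ≈ 5.36, ∠ ≈ 90.00°
|T| = 8 / 5.36 ≈ 1.4925
Gain = 20 log₁₀(1.4925) ≈ 3.48 dB
∠T = 0.00° − 90.00° = -90.00°

At s = jω = j6:
quadratic: (j6)² + 2.68·j6 + 4 = -32 + j16.08 → |·| ≈ 35.813, ∠ ≈ 153.32°
|T| = 8 / 35.813 ≈ 0.22338
Gain = 20 log₁₀(0.22338) ≈ -13.02 dB
∠T = 0.00° − 153.32° = -153.32°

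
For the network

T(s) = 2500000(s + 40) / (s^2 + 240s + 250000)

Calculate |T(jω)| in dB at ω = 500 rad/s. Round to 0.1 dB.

80.4 dB

At s = jω = j500:
zero (s+40): 40 + j500 → |·| = √(40²+500²) = √251600 ≈ 501.6, ∠ = arctan(500/40) ≈ 85.43°
quadratic: (j500)² + 240·j500 + 250000 = 0 + j120000 → |·| ≈ 1.2e+05, ∠ ≈ 90.00°
|T| = 2500000 · 501.6 / 1.2e+05 ≈ 10450
Gain = 20 log₁₀(10450) ≈ 80.38 dB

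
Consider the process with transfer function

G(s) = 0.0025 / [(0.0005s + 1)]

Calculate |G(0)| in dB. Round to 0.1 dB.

G(0) = 0.0025 · 1 / 1 = 0.0025
20 log₁₀(0.0025) ≈ -52.04 dB

-52.0 dB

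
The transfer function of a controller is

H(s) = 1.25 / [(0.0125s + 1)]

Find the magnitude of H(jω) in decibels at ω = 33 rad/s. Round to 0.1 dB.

At ω = 33 rad/s:
pole (1 + j33·0.0125) = 1 + j0.4125 → |·| ≈ 1.0817, ∠ ≈ 22.42°
|H| = 1.25 · 1 / (1.0817) ≈ 1.1556
Gain = 20 log₁₀(1.1556) ≈ 1.26 dB

1.3 dB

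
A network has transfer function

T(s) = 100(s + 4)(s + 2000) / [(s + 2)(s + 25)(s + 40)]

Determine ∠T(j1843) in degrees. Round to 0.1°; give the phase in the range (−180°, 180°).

At s = jω = j1843:
zero (s+4): 4 + j1843 → |·| = √(4²+1843²) = √3396665 ≈ 1843, ∠ = arctan(1843/4) ≈ 89.88°
zero (s+2000): 2000 + j1843 → |·| = √(2000²+1843²) = √7396649 ≈ 2719.7, ∠ = arctan(1843/2000) ≈ 42.66°
pole (s+2): 2 + j1843 → |·| = √(2²+1843²) = √3396653 ≈ 1843, ∠ = arctan(1843/2) ≈ 89.94°
pole (s+25): 25 + j1843 → |·| = √(25²+1843²) = √3397274 ≈ 1843.2, ∠ = arctan(1843/25) ≈ 89.22°
pole (s+40): 40 + j1843 → |·| = √(40²+1843²) = √3398249 ≈ 1843.4, ∠ = arctan(1843/40) ≈ 88.76°
∠T = 132.54° − 267.92° = -135.38°

-135.4°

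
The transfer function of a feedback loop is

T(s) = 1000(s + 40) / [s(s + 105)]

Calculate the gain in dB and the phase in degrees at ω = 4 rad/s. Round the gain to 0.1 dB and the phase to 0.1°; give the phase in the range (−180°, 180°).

39.6 dB, -86.5°

At s = jω = j4:
zero (s+40): 40 + j4 → |·| = √(40²+4²) = √1616 ≈ 40.2, ∠ = arctan(4/40) ≈ 5.71°
pole (s+105): 105 + j4 → |·| = √(105²+4²) = √11041 ≈ 105.08, ∠ = arctan(4/105) ≈ 2.18°
pole at origin: |s| = 4, ∠ = 90.00° (in denominator)
|T| = 1000 · 40.2 / 420.32 ≈ 95.641
Gain = 20 log₁₀(95.641) ≈ 39.61 dB
∠T = 5.71° − 92.18° = -86.47°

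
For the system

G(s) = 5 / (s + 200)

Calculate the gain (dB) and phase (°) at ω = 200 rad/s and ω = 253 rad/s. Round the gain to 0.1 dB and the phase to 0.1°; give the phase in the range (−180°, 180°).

ω = 200: -35.1 dB, -45.0°; ω = 253: -36.2 dB, -51.7°

Substitute s = j200:
Numerator: 5 = 5 + j0
Denominator: (j200) + 200 = 200 + j200
|N| = √(5² + 0²) ≈ 5, ∠N ≈ 0.00°
|D| = √(200² + 200²) ≈ 282.84, ∠D ≈ 45.00°
|G| = 5 / 282.84 ≈ 0.017678
Gain = 20 log₁₀(0.017678) ≈ -35.05 dB
∠G = 0.00° − 45.00° = -45.00°

Substitute s = j253:
Numerator: 5 = 5 + j0
Denominator: (j253) + 200 = 200 + j253
|N| = √(5² + 0²) ≈ 5, ∠N ≈ 0.00°
|D| = √(200² + 253²) ≈ 322.5, ∠D ≈ 51.67°
|G| = 5 / 322.5 ≈ 0.015504
Gain = 20 log₁₀(0.015504) ≈ -36.19 dB
∠G = 0.00° − 51.67° = -51.67°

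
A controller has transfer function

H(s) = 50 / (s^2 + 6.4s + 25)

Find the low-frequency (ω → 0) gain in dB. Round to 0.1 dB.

6.0 dB

H(0) = 50 / 25 = 2
20 log₁₀(2) ≈ 6.02 dB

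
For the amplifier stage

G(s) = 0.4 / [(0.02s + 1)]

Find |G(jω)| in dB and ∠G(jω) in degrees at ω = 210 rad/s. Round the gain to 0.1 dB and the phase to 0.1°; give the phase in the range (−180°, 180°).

-20.7 dB, -76.6°

At ω = 210 rad/s:
pole (1 + j210·0.02) = 1 + j4.2 → |·| ≈ 4.3174, ∠ ≈ 76.61°
|G| = 0.4 · 1 / (4.3174) ≈ 0.092648
Gain = 20 log₁₀(0.092648) ≈ -20.66 dB
∠G = (0°) − (76.61°) = -76.61°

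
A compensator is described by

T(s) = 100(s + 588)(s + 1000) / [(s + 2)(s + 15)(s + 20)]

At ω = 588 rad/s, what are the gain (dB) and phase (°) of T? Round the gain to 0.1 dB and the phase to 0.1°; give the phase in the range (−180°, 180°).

At s = jω = j588:
zero (s+588): 588 + j588 → |·| = √(588²+588²) = √691488 ≈ 831.56, ∠ = arctan(588/588) ≈ 45.00°
zero (s+1000): 1000 + j588 → |·| = √(1000²+588²) = √1345744 ≈ 1160.1, ∠ = arctan(588/1000) ≈ 30.46°
pole (s+2): 2 + j588 → |·| = √(2²+588²) = √345748 ≈ 588, ∠ = arctan(588/2) ≈ 89.81°
pole (s+15): 15 + j588 → |·| = √(15²+588²) = √345969 ≈ 588.19, ∠ = arctan(588/15) ≈ 88.54°
pole (s+20): 20 + j588 → |·| = √(20²+588²) = √346144 ≈ 588.34, ∠ = arctan(588/20) ≈ 88.05°
|T| = 100 · 9.6469e+05 / 2.0348e+08 ≈ 0.4741
Gain = 20 log₁₀(0.4741) ≈ -6.48 dB
∠T = 75.46° − 266.40° = -190.94° ≡ 169.06° (principal value)

-6.5 dB, 169.1°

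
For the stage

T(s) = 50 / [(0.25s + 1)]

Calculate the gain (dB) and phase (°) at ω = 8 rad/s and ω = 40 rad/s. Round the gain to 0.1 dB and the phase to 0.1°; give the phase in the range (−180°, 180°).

At ω = 8 rad/s:
pole (1 + j8·0.25) = 1 + j2 → |·| ≈ 2.2361, ∠ ≈ 63.43°
|T| = 50 · 1 / (2.2361) ≈ 22.36
Gain = 20 log₁₀(22.36) ≈ 26.99 dB
∠T = (0°) − (63.43°) = -63.43°

At ω = 40 rad/s:
pole (1 + j40·0.25) = 1 + j10 → |·| ≈ 10.05, ∠ ≈ 84.29°
|T| = 50 · 1 / (10.05) ≈ 4.9751
Gain = 20 log₁₀(4.9751) ≈ 13.94 dB
∠T = (0°) − (84.29°) = -84.29°

ω = 8: 27.0 dB, -63.4°; ω = 40: 13.9 dB, -84.3°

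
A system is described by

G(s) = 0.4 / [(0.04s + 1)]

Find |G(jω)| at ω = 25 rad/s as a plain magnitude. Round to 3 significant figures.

At ω = 25 rad/s:
pole (1 + j25·0.04) = 1 + j1 → |·| ≈ 1.4142, ∠ ≈ 45.00°
|G| = 0.4 · 1 / (1.4142) ≈ 0.28285

0.283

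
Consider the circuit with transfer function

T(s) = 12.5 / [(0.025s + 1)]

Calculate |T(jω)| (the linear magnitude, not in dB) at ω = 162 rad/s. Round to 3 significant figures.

3.00

At ω = 162 rad/s:
pole (1 + j162·0.025) = 1 + j4.05 → |·| ≈ 4.1716, ∠ ≈ 76.13°
|T| = 12.5 · 1 / (4.1716) ≈ 2.9965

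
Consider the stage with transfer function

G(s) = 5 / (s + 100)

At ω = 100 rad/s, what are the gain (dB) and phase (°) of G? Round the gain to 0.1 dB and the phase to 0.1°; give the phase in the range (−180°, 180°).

At s = jω = j100:
pole (s+100): 100 + j100 → |·| = √(100²+100²) = √20000 ≈ 141.42, ∠ = arctan(100/100) ≈ 45.00°
|G| = 5 / 141.42 ≈ 0.035356
Gain = 20 log₁₀(0.035356) ≈ -29.03 dB
∠G = 0.00° − 45.00° = -45.00°

-29.0 dB, -45.0°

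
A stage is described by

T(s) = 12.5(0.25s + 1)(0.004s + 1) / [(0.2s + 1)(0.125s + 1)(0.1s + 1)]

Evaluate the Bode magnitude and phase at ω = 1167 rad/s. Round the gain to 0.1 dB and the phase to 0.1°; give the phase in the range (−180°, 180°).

-47.2 dB, -101.2°

At ω = 1167 rad/s:
zero (1 + j1167·0.25) = 1 + j291.75 → |·| ≈ 291.75, ∠ ≈ 89.80°
zero (1 + j1167·0.004) = 1 + j4.668 → |·| ≈ 4.7739, ∠ ≈ 77.91°
pole (1 + j1167·0.2) = 1 + j233.4 → |·| ≈ 233.4, ∠ ≈ 89.75°
pole (1 + j1167·0.125) = 1 + j145.875 → |·| ≈ 145.88, ∠ ≈ 89.61°
pole (1 + j1167·0.1) = 1 + j116.7 → |·| ≈ 116.7, ∠ ≈ 89.51°
|T| = 12.5 · 291.75 · 4.7739 / (233.4 · 145.88 · 116.7) ≈ 0.0043815
Gain = 20 log₁₀(0.0043815) ≈ -47.17 dB
∠T = (89.80° + 77.91°) − (89.75° + 89.61° + 89.51°) = -101.16°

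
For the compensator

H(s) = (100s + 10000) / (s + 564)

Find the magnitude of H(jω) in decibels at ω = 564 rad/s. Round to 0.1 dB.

37.1 dB

Substitute s = j564:
Numerator: 100(j564) + 10000 = 10000 + j56400
Denominator: (j564) + 564 = 564 + j564
|N| = √(10000² + 56400²) ≈ 57280, ∠N ≈ 79.95°
|D| = √(564² + 564²) ≈ 797.62, ∠D ≈ 45.00°
|H| = 57280 / 797.62 ≈ 71.814
Gain = 20 log₁₀(71.814) ≈ 37.12 dB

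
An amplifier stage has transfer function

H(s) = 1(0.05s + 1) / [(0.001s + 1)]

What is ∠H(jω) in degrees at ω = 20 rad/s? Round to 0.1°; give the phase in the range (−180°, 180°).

43.9°

At ω = 20 rad/s:
zero (1 + j20·0.05) = 1 + j1 → |·| ≈ 1.4142, ∠ ≈ 45.00°
pole (1 + j20·0.001) = 1 + j0.02 → |·| ≈ 1.0002, ∠ ≈ 1.15°
∠H = (45.00°) − (1.15°) = 43.85°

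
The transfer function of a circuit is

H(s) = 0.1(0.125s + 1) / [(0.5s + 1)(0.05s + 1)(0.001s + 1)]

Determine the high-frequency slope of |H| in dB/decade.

Each pole contributes −20 dB/decade at high frequency; each zero contributes +20 dB/decade.
Net: 1 zero(s) − 3 pole(s) → -40 dB/decade.

-40 dB/decade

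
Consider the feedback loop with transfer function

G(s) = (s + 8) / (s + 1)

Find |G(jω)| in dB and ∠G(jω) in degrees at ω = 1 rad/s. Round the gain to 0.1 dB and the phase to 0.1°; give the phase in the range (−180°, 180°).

At s = jω = j1:
zero (s+8): 8 + j1 → |·| = √(8²+1²) = √65 ≈ 8.0623, ∠ = arctan(1/8) ≈ 7.13°
pole (s+1): 1 + j1 → |·| = √(1²+1²) = √2 ≈ 1.4142, ∠ = arctan(1/1) ≈ 45.00°
|G| = 1 · 8.0623 / 1.4142 ≈ 5.701
Gain = 20 log₁₀(5.701) ≈ 15.12 dB
∠G = 7.13° − 45.00° = -37.87°

15.1 dB, -37.9°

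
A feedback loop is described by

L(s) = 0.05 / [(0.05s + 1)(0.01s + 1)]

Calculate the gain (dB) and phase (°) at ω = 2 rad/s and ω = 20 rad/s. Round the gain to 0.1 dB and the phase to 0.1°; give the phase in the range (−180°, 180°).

ω = 2: -26.1 dB, -6.9°; ω = 20: -29.2 dB, -56.3°

At ω = 2 rad/s:
pole (1 + j2·0.05) = 1 + j0.1 → |·| ≈ 1.005, ∠ ≈ 5.71°
pole (1 + j2·0.01) = 1 + j0.02 → |·| ≈ 1.0002, ∠ ≈ 1.15°
|L| = 0.05 · 1 / (1.005 · 1.0002) ≈ 0.049741
Gain = 20 log₁₀(0.049741) ≈ -26.07 dB
∠L = (0°) − (5.71° + 1.15°) = -6.86°

At ω = 20 rad/s:
pole (1 + j20·0.05) = 1 + j1 → |·| ≈ 1.4142, ∠ ≈ 45.00°
pole (1 + j20·0.01) = 1 + j0.2 → |·| ≈ 1.0198, ∠ ≈ 11.31°
|L| = 0.05 · 1 / (1.4142 · 1.0198) ≈ 0.034669
Gain = 20 log₁₀(0.034669) ≈ -29.20 dB
∠L = (0°) − (45.00° + 11.31°) = -56.31°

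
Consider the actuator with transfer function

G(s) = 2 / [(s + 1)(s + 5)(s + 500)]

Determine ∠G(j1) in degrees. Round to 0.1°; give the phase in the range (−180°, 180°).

At s = jω = j1:
pole (s+1): 1 + j1 → |·| = √(1²+1²) = √2 ≈ 1.4142, ∠ = arctan(1/1) ≈ 45.00°
pole (s+5): 5 + j1 → |·| = √(5²+1²) = √26 ≈ 5.099, ∠ = arctan(1/5) ≈ 11.31°
pole (s+500): 500 + j1 → |·| = √(500²+1²) = √250001 ≈ 500, ∠ = arctan(1/500) ≈ 0.11°
∠G = 0.00° − 56.42° = -56.42°

-56.4°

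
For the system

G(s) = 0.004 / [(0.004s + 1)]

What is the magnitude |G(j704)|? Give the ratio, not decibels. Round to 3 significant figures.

0.00134

At ω = 704 rad/s:
pole (1 + j704·0.004) = 1 + j2.816 → |·| ≈ 2.9883, ∠ ≈ 70.45°
|G| = 0.004 · 1 / (2.9883) ≈ 0.0013386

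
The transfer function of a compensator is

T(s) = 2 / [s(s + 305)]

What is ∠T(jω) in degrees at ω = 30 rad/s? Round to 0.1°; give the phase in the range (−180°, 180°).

At s = jω = j30:
pole (s+305): 305 + j30 → |·| = √(305²+30²) = √93925 ≈ 306.47, ∠ = arctan(30/305) ≈ 5.62°
pole at origin: |s| = 30, ∠ = 90.00° (in denominator)
∠T = 0.00° − 95.62° = -95.62°

-95.6°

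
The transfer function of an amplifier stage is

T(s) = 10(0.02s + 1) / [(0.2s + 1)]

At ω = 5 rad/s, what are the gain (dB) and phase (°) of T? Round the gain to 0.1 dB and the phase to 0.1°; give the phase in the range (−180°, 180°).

At ω = 5 rad/s:
zero (1 + j5·0.02) = 1 + j0.1 → |·| ≈ 1.005, ∠ ≈ 5.71°
pole (1 + j5·0.2) = 1 + j1 → |·| ≈ 1.4142, ∠ ≈ 45.00°
|T| = 10 · 1.005 / (1.4142) ≈ 7.1065
Gain = 20 log₁₀(7.1065) ≈ 17.03 dB
∠T = (5.71°) − (45.00°) = -39.29°

17.0 dB, -39.3°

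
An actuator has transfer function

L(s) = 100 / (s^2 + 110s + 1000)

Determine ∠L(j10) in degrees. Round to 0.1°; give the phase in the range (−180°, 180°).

Substitute s = j10:
Numerator: 100 = 100 + j0
Denominator: (j10)^2 + 110(j10) + 1000 = 900 + j1100
|N| = √(100² + 0²) ≈ 100, ∠N ≈ 0.00°
|D| = √(900² + 1100²) ≈ 1421.3, ∠D ≈ 50.71°
∠L = 0.00° − 50.71° = -50.71°

-50.7°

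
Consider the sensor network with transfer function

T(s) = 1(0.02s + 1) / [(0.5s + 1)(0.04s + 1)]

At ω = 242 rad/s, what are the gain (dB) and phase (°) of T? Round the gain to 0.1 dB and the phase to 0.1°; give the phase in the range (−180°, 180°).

-47.5 dB, -95.3°

At ω = 242 rad/s:
zero (1 + j242·0.02) = 1 + j4.84 → |·| ≈ 4.9422, ∠ ≈ 78.33°
pole (1 + j242·0.5) = 1 + j121 → |·| ≈ 121, ∠ ≈ 89.53°
pole (1 + j242·0.04) = 1 + j9.68 → |·| ≈ 9.7315, ∠ ≈ 84.10°
|T| = 1 · 4.9422 / (121 · 9.7315) ≈ 0.0041972
Gain = 20 log₁₀(0.0041972) ≈ -47.54 dB
∠T = (78.33°) − (89.53° + 84.10°) = -95.30°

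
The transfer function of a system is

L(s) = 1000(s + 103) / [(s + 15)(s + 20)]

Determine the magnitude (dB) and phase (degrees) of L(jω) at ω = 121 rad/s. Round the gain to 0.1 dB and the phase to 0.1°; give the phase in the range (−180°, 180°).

At s = jω = j121:
zero (s+103): 103 + j121 → |·| = √(103²+121²) = √25250 ≈ 158.9, ∠ = arctan(121/103) ≈ 49.59°
pole (s+15): 15 + j121 → |·| = √(15²+121²) = √14866 ≈ 121.93, ∠ = arctan(121/15) ≈ 82.93°
pole (s+20): 20 + j121 → |·| = √(20²+121²) = √15041 ≈ 122.64, ∠ = arctan(121/20) ≈ 80.61°
|L| = 1000 · 158.9 / 14953 ≈ 10.627
Gain = 20 log₁₀(10.627) ≈ 20.53 dB
∠L = 49.59° − 163.54° = -113.95°

20.5 dB, -114.0°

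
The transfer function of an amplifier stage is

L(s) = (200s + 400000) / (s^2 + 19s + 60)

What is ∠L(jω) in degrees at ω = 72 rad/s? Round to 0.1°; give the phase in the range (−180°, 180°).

Substitute s = j72:
Numerator: 200(j72) + 400000 = 400000 + j14400
Denominator: (j72)^2 + 19(j72) + 60 = -5124 + j1368
|N| = √(400000² + 14400²) ≈ 4.0026e+05, ∠N ≈ 2.06°
|D| = √(5124² + 1368²) ≈ 5303.5, ∠D ≈ 165.05°
∠L = 2.06° − 165.05° = -162.99°

-163.0°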